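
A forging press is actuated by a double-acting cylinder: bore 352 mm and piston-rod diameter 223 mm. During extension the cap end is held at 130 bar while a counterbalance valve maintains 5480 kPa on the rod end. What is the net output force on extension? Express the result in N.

Cap-side area A_cap = π/4 × (352 mm)² = 97310 mm^2
Rod-side annular area A_ann = π/4 × (352² − 223²) = 58260 mm^2
Net thrust = P_cap·A_cap − P_rod·A_ann = 1.265e6 N − 3.192e5 N

F ≈ 9.46e5 N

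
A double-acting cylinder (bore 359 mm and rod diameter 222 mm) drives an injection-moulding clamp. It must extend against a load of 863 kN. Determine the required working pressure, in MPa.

Cap-side area A_cap = π/4 × (359 mm)² = 1.012e5 mm^2
P = F / A = 863 kN / A

P ≈ 8.53 MPa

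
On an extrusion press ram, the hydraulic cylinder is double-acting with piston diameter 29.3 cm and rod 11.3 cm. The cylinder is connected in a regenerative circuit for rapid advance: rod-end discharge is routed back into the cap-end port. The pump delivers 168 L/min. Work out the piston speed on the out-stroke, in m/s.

In regeneration the rod-end outflow joins the pump flow into the cap end, so the net volume the pump must supply per unit advance equals the rod cross-section area.
Rod cross-section A_rod = π/4 × (11.3 cm)² = 100.3 cm^2
v = Q_pump / A_rod

v ≈ 0.279 m/s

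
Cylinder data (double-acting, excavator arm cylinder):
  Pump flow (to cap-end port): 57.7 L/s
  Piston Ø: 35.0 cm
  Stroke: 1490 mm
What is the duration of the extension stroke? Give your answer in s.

Cap-side area A_cap = π/4 × (35.0 cm)² = 962.1 cm^2
Swept volume V = A × L; t = V / Q = A·L / Q

t ≈ 2.48 s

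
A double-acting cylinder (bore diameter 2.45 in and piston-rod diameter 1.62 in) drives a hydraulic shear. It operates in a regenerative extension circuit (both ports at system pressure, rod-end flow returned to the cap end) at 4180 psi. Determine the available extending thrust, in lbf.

With equal pressure on both faces, forces on the annular region cancel; the net push is pressure × rod cross-section.
Rod cross-section A_rod = π/4 × (1.62 in)² = 2.061 in^2
F = P × A_rod

F ≈ 8620 lbf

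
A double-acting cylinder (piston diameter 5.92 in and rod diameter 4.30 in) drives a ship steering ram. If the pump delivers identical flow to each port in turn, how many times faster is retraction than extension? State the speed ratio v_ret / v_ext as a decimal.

Cap-side area A_cap = π/4 × (5.92 in)² = 27.53 in^2
Rod-side annular area A_ann = π/4 × (5.92² − 4.30²) = 13.00 in^2
For equal Q, v ∝ 1/A, so v_ret/v_ext = A_cap/A_ann.

v_ret/v_ext ≈ 2.12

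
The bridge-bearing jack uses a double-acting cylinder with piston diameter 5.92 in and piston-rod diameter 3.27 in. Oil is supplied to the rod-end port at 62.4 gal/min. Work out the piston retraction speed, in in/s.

v ≈ 12.6 in/s

Rod-side annular area A_ann = π/4 × (5.92² − 3.27²) = 19.13 in^2
Flow into the rod-end port fills the annular volume.
v = Q / A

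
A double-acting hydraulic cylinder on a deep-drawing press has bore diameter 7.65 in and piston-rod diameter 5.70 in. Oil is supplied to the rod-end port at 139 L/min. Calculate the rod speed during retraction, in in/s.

v ≈ 6.91 in/s

Rod-side annular area A_ann = π/4 × (7.65² − 5.70²) = 20.45 in^2
Flow into the rod-end port fills the annular volume.
v = Q / A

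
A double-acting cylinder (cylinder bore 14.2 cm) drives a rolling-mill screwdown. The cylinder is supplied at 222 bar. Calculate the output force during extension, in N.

F ≈ 3.52e5 N

Cap-side area A_cap = π/4 × (14.2 cm)² = 158.4 cm^2
F = P × A_cap = 222 bar × A_cap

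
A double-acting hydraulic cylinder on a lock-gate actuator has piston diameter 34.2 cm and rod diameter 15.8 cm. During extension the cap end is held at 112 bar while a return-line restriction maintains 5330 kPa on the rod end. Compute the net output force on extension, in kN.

F ≈ 644 kN

Cap-side area A_cap = π/4 × (34.2 cm)² = 918.6 cm^2
Rod-side annular area A_ann = π/4 × (34.2² − 15.8²) = 722.6 cm^2
Net thrust = P_cap·A_cap − P_rod·A_ann = 1029 kN − 385.1 kN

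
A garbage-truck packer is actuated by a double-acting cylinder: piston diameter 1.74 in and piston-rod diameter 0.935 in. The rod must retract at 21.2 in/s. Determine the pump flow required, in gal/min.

Q ≈ 9.31 gal/min

Rod-side annular area A_ann = π/4 × (1.74² − 0.935²) = 1.691 in^2
Q = A × v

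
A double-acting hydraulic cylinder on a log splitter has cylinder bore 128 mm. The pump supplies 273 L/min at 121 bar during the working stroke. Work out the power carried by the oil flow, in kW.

W ≈ 55.1 kW

Hydraulic power = P × Q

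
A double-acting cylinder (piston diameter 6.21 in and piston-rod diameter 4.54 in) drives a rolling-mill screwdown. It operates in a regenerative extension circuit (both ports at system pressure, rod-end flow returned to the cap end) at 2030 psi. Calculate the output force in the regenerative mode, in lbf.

F ≈ 32900 lbf

With equal pressure on both faces, forces on the annular region cancel; the net push is pressure × rod cross-section.
Rod cross-section A_rod = π/4 × (4.54 in)² = 16.19 in^2
F = P × A_rod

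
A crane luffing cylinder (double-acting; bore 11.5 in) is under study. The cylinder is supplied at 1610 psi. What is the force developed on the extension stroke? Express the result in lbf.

Cap-side area A_cap = π/4 × (11.5 in)² = 103.9 in^2
F = P × A_cap = 1610 psi × A_cap

F ≈ 1.67e5 lbf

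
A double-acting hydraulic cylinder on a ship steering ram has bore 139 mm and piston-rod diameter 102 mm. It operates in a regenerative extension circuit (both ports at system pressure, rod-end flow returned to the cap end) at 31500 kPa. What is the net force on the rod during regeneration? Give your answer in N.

F ≈ 2.57e5 N

With equal pressure on both faces, forces on the annular region cancel; the net push is pressure × rod cross-section.
Rod cross-section A_rod = π/4 × (102 mm)² = 8171 mm^2
F = P × A_rod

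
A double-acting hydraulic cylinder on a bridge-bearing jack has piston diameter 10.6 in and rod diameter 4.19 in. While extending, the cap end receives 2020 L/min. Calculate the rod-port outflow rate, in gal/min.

Cap-side area A_cap = π/4 × (10.6 in)² = 88.25 in^2
Rod-side annular area A_ann = π/4 × (10.6² − 4.19²) = 74.46 in^2
Piston speed v = Q_in/A_cap; rod-end outflow Q_out = v × A_ann = Q_in × A_ann/A_cap.

Q_out ≈ 450 gal/min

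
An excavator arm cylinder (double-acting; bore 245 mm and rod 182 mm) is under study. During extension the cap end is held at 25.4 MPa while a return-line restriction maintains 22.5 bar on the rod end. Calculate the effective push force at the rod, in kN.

Cap-side area A_cap = π/4 × (245 mm)² = 47140 mm^2
Rod-side annular area A_ann = π/4 × (245² − 182²) = 21130 mm^2
Net thrust = P_cap·A_cap − P_rod·A_ann = 1197 kN − 47.54 kN

F ≈ 1150 kN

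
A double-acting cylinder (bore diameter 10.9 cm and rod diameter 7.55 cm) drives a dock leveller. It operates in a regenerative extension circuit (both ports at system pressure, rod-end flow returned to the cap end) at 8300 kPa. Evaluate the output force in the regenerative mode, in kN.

With equal pressure on both faces, forces on the annular region cancel; the net push is pressure × rod cross-section.
Rod cross-section A_rod = π/4 × (7.55 cm)² = 44.77 cm^2
F = P × A_rod

F ≈ 37.2 kN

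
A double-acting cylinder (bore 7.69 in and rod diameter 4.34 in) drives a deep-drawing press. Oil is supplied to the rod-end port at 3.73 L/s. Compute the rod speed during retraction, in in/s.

Rod-side annular area A_ann = π/4 × (7.69² − 4.34²) = 31.65 in^2
Flow into the rod-end port fills the annular volume.
v = Q / A

v ≈ 7.19 in/s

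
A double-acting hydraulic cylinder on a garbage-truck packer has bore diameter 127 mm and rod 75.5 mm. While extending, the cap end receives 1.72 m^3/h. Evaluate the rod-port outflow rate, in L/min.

Q_out ≈ 18.5 L/min

Cap-side area A_cap = π/4 × (127 mm)² = 12670 mm^2
Rod-side annular area A_ann = π/4 × (127² − 75.5²) = 8191 mm^2
Piston speed v = Q_in/A_cap; rod-end outflow Q_out = v × A_ann = Q_in × A_ann/A_cap.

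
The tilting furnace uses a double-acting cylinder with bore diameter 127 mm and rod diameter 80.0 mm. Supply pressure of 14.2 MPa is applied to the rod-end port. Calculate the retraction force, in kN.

F ≈ 109 kN

Rod-side annular area A_ann = π/4 × (127² − 80.0²) = 7641 mm^2
On retraction the pressure acts on the annular area (bore minus rod).
F = P × A_ann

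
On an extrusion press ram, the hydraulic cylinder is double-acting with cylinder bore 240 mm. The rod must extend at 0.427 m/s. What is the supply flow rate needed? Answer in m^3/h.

Cap-side area A_cap = π/4 × (240 mm)² = 45240 mm^2
Q = A × v

Q ≈ 69.5 m^3/h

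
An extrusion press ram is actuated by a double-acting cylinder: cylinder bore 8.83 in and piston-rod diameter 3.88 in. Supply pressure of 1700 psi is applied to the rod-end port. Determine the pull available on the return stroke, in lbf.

Rod-side annular area A_ann = π/4 × (8.83² − 3.88²) = 49.41 in^2
On retraction the pressure acts on the annular area (bore minus rod).
F = P × A_ann

F ≈ 84000 lbf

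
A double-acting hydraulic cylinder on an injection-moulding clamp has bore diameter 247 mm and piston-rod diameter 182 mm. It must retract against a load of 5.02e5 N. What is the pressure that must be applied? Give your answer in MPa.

Rod-side annular area A_ann = π/4 × (247² − 182²) = 21900 mm^2
Retraction: pressure acts on the annular area.
P = F / A = 5.02e5 N / A

P ≈ 22.9 MPa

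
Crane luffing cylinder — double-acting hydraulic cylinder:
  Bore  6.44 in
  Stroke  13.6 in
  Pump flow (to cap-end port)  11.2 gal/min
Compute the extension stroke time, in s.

Cap-side area A_cap = π/4 × (6.44 in)² = 32.57 in^2
Swept volume V = A × L; t = V / Q = A·L / Q

t ≈ 10.3 s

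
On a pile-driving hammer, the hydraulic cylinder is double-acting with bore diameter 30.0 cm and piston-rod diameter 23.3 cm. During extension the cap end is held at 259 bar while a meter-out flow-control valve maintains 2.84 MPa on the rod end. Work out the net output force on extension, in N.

Cap-side area A_cap = π/4 × (30.0 cm)² = 706.9 cm^2
Rod-side annular area A_ann = π/4 × (30.0² − 23.3²) = 280.5 cm^2
Net thrust = P_cap·A_cap − P_rod·A_ann = 1.831e6 N − 79650 N

F ≈ 1.75e6 N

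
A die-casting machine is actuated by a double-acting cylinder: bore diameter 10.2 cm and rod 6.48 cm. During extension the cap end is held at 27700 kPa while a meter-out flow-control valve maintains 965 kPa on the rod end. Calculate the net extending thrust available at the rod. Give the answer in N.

F ≈ 2.22e5 N

Cap-side area A_cap = π/4 × (10.2 cm)² = 81.71 cm^2
Rod-side annular area A_ann = π/4 × (10.2² − 6.48²) = 48.73 cm^2
Net thrust = P_cap·A_cap − P_rod·A_ann = 2.263e5 N − 4703 N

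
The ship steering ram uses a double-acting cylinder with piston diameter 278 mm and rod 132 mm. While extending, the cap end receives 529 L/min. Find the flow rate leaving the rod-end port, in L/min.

Cap-side area A_cap = π/4 × (278 mm)² = 60700 mm^2
Rod-side annular area A_ann = π/4 × (278² − 132²) = 47010 mm^2
Piston speed v = Q_in/A_cap; rod-end outflow Q_out = v × A_ann = Q_in × A_ann/A_cap.

Q_out ≈ 410 L/min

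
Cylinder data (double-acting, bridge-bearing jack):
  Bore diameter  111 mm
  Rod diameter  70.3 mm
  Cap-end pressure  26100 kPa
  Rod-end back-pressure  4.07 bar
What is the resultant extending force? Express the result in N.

Cap-side area A_cap = π/4 × (111 mm)² = 9677 mm^2
Rod-side annular area A_ann = π/4 × (111² − 70.3²) = 5795 mm^2
Net thrust = P_cap·A_cap − P_rod·A_ann = 2.526e5 N − 2359 N

F ≈ 2.50e5 N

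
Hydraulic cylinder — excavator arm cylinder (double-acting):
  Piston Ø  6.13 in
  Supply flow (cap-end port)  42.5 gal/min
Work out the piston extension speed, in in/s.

Cap-side area A_cap = π/4 × (6.13 in)² = 29.51 in^2
v = Q / A

v ≈ 5.54 in/s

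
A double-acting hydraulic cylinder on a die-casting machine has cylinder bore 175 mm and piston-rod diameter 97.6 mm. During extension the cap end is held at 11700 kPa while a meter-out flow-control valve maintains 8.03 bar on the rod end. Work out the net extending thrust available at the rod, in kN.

F ≈ 268 kN

Cap-side area A_cap = π/4 × (175 mm)² = 24050 mm^2
Rod-side annular area A_ann = π/4 × (175² − 97.6²) = 16570 mm^2
Net thrust = P_cap·A_cap − P_rod·A_ann = 281.4 kN − 13.31 kN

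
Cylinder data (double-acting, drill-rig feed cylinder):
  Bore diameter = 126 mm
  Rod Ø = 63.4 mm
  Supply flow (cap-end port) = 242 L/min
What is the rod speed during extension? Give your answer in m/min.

Cap-side area A_cap = π/4 × (126 mm)² = 12470 mm^2
v = Q / A

v ≈ 19.4 m/min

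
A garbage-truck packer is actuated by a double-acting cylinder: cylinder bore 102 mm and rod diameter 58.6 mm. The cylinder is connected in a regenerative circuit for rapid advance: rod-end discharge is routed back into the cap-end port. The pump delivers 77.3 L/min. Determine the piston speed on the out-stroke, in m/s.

In regeneration the rod-end outflow joins the pump flow into the cap end, so the net volume the pump must supply per unit advance equals the rod cross-section area.
Rod cross-section A_rod = π/4 × (58.6 mm)² = 2697 mm^2
v = Q_pump / A_rod

v ≈ 0.478 m/s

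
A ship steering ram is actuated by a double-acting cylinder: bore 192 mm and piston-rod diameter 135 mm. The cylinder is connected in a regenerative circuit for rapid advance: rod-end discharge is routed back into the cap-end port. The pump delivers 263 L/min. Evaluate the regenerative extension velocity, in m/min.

In regeneration the rod-end outflow joins the pump flow into the cap end, so the net volume the pump must supply per unit advance equals the rod cross-section area.
Rod cross-section A_rod = π/4 × (135 mm)² = 14310 mm^2
v = Q_pump / A_rod

v ≈ 18.4 m/min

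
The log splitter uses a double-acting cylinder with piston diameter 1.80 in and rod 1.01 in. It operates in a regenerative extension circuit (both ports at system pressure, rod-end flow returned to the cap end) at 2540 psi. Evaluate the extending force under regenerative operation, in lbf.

F ≈ 2040 lbf

With equal pressure on both faces, forces on the annular region cancel; the net push is pressure × rod cross-section.
Rod cross-section A_rod = π/4 × (1.01 in)² = 0.8012 in^2
F = P × A_rod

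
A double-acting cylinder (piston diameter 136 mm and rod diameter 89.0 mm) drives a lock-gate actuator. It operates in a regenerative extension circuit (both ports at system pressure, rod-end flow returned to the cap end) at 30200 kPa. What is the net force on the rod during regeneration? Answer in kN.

With equal pressure on both faces, forces on the annular region cancel; the net push is pressure × rod cross-section.
Rod cross-section A_rod = π/4 × (89.0 mm)² = 6221 mm^2
F = P × A_rod

F ≈ 188 kN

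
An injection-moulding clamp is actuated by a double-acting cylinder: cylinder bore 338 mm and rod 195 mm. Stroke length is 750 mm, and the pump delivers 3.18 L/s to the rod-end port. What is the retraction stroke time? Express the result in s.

t ≈ 14.1 s

Rod-side annular area A_ann = π/4 × (338² − 195²) = 59860 mm^2
Swept volume V = A × L; t = V / Q = A·L / Q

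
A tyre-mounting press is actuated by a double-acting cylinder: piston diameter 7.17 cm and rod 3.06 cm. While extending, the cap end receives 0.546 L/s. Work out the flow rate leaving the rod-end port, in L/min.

Cap-side area A_cap = π/4 × (7.17 cm)² = 40.38 cm^2
Rod-side annular area A_ann = π/4 × (7.17² − 3.06²) = 33.02 cm^2
Piston speed v = Q_in/A_cap; rod-end outflow Q_out = v × A_ann = Q_in × A_ann/A_cap.

Q_out ≈ 26.8 L/min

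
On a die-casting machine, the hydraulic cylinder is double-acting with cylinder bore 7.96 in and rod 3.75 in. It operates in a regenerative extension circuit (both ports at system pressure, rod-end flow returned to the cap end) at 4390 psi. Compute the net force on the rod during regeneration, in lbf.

With equal pressure on both faces, forces on the annular region cancel; the net push is pressure × rod cross-section.
Rod cross-section A_rod = π/4 × (3.75 in)² = 11.04 in^2
F = P × A_rod

F ≈ 48500 lbf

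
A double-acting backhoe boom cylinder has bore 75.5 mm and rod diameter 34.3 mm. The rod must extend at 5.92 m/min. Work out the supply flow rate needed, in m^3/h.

Cap-side area A_cap = π/4 × (75.5 mm)² = 4477 mm^2
Q = A × v

Q ≈ 1.59 m^3/h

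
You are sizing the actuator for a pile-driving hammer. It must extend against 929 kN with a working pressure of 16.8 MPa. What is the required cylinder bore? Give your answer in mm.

D ≈ 265 mm

Extension force acts on the full piston face: F = P × (π/4)D².
D = √(4F / (πP)) = √(4 × 929 kN / (π × 16.8 MPa))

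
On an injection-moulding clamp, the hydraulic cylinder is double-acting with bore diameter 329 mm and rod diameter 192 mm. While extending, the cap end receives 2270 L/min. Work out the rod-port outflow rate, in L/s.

Cap-side area A_cap = π/4 × (329 mm)² = 85010 mm^2
Rod-side annular area A_ann = π/4 × (329² − 192²) = 56060 mm^2
Piston speed v = Q_in/A_cap; rod-end outflow Q_out = v × A_ann = Q_in × A_ann/A_cap.

Q_out ≈ 24.9 L/s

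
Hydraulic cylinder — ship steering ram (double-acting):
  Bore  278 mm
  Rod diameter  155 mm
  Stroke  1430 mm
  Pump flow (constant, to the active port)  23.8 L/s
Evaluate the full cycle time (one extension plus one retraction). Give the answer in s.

Cap-side area A_cap = π/4 × (278 mm)² = 60700 mm^2
Rod-side annular area A_ann = π/4 × (278² − 155²) = 41830 mm^2
t_ext = A_cap·L/Q = 3.647 s
t_ret = A_ann·L/Q = 2.513 s
t_cycle = t_ext + t_ret

t ≈ 6.16 s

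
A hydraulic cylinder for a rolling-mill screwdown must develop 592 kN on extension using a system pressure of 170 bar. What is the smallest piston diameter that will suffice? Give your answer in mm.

D ≈ 211 mm

Extension force acts on the full piston face: F = P × (π/4)D².
D = √(4F / (πP)) = √(4 × 592 kN / (π × 170 bar))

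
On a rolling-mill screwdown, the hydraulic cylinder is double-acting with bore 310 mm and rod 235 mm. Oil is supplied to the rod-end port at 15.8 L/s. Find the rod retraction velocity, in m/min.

v ≈ 29.5 m/min

Rod-side annular area A_ann = π/4 × (310² − 235²) = 32100 mm^2
Flow into the rod-end port fills the annular volume.
v = Q / A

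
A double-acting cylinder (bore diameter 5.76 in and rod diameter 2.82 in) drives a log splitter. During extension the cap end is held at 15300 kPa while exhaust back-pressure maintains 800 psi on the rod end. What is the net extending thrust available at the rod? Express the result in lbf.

F ≈ 42000 lbf

Cap-side area A_cap = π/4 × (5.76 in)² = 26.06 in^2
Rod-side annular area A_ann = π/4 × (5.76² − 2.82²) = 19.81 in^2
Net thrust = P_cap·A_cap − P_rod·A_ann = 57820 lbf − 15850 lbf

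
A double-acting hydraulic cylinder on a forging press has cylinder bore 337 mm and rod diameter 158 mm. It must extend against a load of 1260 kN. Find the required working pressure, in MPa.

Cap-side area A_cap = π/4 × (337 mm)² = 89200 mm^2
P = F / A = 1260 kN / A

P ≈ 14.1 MPa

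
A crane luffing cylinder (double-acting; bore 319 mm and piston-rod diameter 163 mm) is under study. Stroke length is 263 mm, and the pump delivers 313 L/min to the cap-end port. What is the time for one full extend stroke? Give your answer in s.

t ≈ 4.03 s

Cap-side area A_cap = π/4 × (319 mm)² = 79920 mm^2
Swept volume V = A × L; t = V / Q = A·L / Q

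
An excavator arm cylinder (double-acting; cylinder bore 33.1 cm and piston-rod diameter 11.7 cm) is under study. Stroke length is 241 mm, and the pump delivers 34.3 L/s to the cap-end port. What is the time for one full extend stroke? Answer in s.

Cap-side area A_cap = π/4 × (33.1 cm)² = 860.5 cm^2
Swept volume V = A × L; t = V / Q = A·L / Q

t ≈ 0.605 s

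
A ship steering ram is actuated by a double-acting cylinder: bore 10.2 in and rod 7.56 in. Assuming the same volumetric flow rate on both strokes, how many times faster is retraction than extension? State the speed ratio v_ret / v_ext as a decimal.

v_ret/v_ext ≈ 2.22

Cap-side area A_cap = π/4 × (10.2 in)² = 81.71 in^2
Rod-side annular area A_ann = π/4 × (10.2² − 7.56²) = 36.82 in^2
For equal Q, v ∝ 1/A, so v_ret/v_ext = A_cap/A_ann.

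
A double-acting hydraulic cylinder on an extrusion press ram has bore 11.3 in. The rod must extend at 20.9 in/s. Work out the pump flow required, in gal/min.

Cap-side area A_cap = π/4 × (11.3 in)² = 100.3 in^2
Q = A × v

Q ≈ 544 gal/min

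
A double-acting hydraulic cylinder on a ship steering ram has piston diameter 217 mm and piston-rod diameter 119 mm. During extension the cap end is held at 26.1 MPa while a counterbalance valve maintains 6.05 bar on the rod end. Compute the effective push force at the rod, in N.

F ≈ 9.50e5 N

Cap-side area A_cap = π/4 × (217 mm)² = 36980 mm^2
Rod-side annular area A_ann = π/4 × (217² − 119²) = 25860 mm^2
Net thrust = P_cap·A_cap − P_rod·A_ann = 9.653e5 N − 15650 N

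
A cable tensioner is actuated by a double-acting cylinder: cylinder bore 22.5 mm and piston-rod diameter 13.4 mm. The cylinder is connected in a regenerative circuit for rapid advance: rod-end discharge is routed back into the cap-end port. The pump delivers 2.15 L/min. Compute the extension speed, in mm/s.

v ≈ 254 mm/s

In regeneration the rod-end outflow joins the pump flow into the cap end, so the net volume the pump must supply per unit advance equals the rod cross-section area.
Rod cross-section A_rod = π/4 × (13.4 mm)² = 141.0 mm^2
v = Q_pump / A_rod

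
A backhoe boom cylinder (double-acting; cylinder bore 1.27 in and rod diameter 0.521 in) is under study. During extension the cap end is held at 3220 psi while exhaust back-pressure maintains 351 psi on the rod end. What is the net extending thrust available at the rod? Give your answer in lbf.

F ≈ 3710 lbf

Cap-side area A_cap = π/4 × (1.27 in)² = 1.267 in^2
Rod-side annular area A_ann = π/4 × (1.27² − 0.521²) = 1.054 in^2
Net thrust = P_cap·A_cap − P_rod·A_ann = 4079 lbf − 369.8 lbf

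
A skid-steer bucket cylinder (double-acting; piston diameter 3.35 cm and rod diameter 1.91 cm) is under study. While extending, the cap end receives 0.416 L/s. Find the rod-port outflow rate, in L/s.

Cap-side area A_cap = π/4 × (3.35 cm)² = 8.814 cm^2
Rod-side annular area A_ann = π/4 × (3.35² − 1.91²) = 5.949 cm^2
Piston speed v = Q_in/A_cap; rod-end outflow Q_out = v × A_ann = Q_in × A_ann/A_cap.

Q_out ≈ 0.281 L/s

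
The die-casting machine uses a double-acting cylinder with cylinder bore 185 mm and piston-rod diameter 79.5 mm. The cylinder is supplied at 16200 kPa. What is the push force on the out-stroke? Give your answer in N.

F ≈ 4.35e5 N

Cap-side area A_cap = π/4 × (185 mm)² = 26880 mm^2
F = P × A_cap = 16200 kPa × A_cap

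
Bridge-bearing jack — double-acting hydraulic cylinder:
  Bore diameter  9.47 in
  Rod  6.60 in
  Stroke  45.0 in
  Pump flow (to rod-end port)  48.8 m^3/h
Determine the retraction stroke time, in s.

Rod-side annular area A_ann = π/4 × (9.47² − 6.60²) = 36.22 in^2
Swept volume V = A × L; t = V / Q = A·L / Q

t ≈ 1.97 s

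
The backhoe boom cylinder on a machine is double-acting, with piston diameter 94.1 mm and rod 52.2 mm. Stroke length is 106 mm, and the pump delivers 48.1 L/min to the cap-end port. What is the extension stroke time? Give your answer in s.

t ≈ 0.920 s

Cap-side area A_cap = π/4 × (94.1 mm)² = 6955 mm^2
Swept volume V = A × L; t = V / Q = A·L / Q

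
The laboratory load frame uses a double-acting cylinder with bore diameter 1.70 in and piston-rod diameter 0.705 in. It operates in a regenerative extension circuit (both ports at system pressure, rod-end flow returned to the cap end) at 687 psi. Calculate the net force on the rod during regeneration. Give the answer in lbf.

With equal pressure on both faces, forces on the annular region cancel; the net push is pressure × rod cross-section.
Rod cross-section A_rod = π/4 × (0.705 in)² = 0.3904 in^2
F = P × A_rod

F ≈ 268 lbf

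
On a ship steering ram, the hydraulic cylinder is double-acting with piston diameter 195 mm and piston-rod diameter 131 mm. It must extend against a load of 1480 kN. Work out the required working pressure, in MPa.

Cap-side area A_cap = π/4 × (195 mm)² = 29860 mm^2
P = F / A = 1480 kN / A

P ≈ 49.6 MPa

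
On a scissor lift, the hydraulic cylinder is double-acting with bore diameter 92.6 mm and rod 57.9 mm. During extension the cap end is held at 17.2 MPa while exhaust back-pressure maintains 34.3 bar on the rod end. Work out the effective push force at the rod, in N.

F ≈ 1.02e5 N

Cap-side area A_cap = π/4 × (92.6 mm)² = 6735 mm^2
Rod-side annular area A_ann = π/4 × (92.6² − 57.9²) = 4102 mm^2
Net thrust = P_cap·A_cap − P_rod·A_ann = 1.158e5 N − 14070 N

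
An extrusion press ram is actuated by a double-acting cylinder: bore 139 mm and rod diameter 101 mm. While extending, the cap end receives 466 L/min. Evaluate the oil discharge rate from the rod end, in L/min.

Q_out ≈ 220 L/min

Cap-side area A_cap = π/4 × (139 mm)² = 15170 mm^2
Rod-side annular area A_ann = π/4 × (139² − 101²) = 7163 mm^2
Piston speed v = Q_in/A_cap; rod-end outflow Q_out = v × A_ann = Q_in × A_ann/A_cap.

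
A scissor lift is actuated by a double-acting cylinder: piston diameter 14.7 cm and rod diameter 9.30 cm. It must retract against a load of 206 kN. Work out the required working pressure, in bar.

P ≈ 202 bar

Rod-side annular area A_ann = π/4 × (14.7² − 9.30²) = 101.8 cm^2
Retraction: pressure acts on the annular area.
P = F / A = 206 kN / A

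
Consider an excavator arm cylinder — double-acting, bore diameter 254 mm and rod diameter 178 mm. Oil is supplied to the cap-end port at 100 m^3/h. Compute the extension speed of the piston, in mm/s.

Cap-side area A_cap = π/4 × (254 mm)² = 50670 mm^2
v = Q / A

v ≈ 548 mm/s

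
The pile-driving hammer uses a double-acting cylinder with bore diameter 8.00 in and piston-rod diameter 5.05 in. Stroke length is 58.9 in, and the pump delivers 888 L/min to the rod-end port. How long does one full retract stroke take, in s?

Rod-side annular area A_ann = π/4 × (8.00² − 5.05²) = 30.24 in^2
Swept volume V = A × L; t = V / Q = A·L / Q

t ≈ 1.97 s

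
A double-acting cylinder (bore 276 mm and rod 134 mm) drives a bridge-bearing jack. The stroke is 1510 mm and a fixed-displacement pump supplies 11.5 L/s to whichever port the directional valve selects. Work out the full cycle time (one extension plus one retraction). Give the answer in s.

Cap-side area A_cap = π/4 × (276 mm)² = 59830 mm^2
Rod-side annular area A_ann = π/4 × (276² − 134²) = 45730 mm^2
t_ext = A_cap·L/Q = 7.856 s
t_ret = A_ann·L/Q = 6.004 s
t_cycle = t_ext + t_ret

t ≈ 13.9 s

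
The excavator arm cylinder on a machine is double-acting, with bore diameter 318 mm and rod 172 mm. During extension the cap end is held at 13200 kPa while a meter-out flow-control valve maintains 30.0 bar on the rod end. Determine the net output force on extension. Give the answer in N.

Cap-side area A_cap = π/4 × (318 mm)² = 79420 mm^2
Rod-side annular area A_ann = π/4 × (318² − 172²) = 56190 mm^2
Net thrust = P_cap·A_cap − P_rod·A_ann = 1.048e6 N − 1.686e5 N

F ≈ 8.80e5 N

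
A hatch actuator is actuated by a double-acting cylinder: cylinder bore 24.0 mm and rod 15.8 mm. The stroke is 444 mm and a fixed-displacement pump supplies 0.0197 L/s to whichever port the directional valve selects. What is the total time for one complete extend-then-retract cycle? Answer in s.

Cap-side area A_cap = π/4 × (24.0 mm)² = 452.4 mm^2
Rod-side annular area A_ann = π/4 × (24.0² − 15.8²) = 256.3 mm^2
t_ext = A_cap·L/Q = 10.20 s
t_ret = A_ann·L/Q = 5.777 s
t_cycle = t_ext + t_ret

t ≈ 16.0 s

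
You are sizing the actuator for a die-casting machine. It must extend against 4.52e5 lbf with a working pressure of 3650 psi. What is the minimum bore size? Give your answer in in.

D ≈ 12.6 in

Extension force acts on the full piston face: F = P × (π/4)D².
D = √(4F / (πP)) = √(4 × 4.52e5 lbf / (π × 3650 psi))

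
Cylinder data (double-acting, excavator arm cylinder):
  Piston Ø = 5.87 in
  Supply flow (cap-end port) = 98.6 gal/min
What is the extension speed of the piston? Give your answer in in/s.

v ≈ 14.0 in/s

Cap-side area A_cap = π/4 × (5.87 in)² = 27.06 in^2
v = Q / A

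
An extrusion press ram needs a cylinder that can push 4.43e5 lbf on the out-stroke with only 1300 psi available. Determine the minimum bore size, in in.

D ≈ 20.8 in

Extension force acts on the full piston face: F = P × (π/4)D².
D = √(4F / (πP)) = √(4 × 4.43e5 lbf / (π × 1300 psi))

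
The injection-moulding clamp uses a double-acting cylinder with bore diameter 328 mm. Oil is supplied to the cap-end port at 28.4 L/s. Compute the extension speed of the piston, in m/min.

v ≈ 20.2 m/min

Cap-side area A_cap = π/4 × (328 mm)² = 84500 mm^2
v = Q / A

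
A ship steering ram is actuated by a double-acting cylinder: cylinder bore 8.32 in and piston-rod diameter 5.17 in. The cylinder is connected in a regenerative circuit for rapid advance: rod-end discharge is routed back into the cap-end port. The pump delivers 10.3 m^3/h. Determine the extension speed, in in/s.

v ≈ 8.32 in/s

In regeneration the rod-end outflow joins the pump flow into the cap end, so the net volume the pump must supply per unit advance equals the rod cross-section area.
Rod cross-section A_rod = π/4 × (5.17 in)² = 20.99 in^2
v = Q_pump / A_rod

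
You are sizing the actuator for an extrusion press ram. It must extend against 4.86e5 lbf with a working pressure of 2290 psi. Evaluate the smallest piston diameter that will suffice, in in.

Extension force acts on the full piston face: F = P × (π/4)D².
D = √(4F / (πP)) = √(4 × 4.86e5 lbf / (π × 2290 psi))

D ≈ 16.4 in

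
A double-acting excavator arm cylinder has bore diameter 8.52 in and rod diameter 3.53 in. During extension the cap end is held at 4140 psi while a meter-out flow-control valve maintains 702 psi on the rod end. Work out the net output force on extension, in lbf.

F ≈ 2.03e5 lbf

Cap-side area A_cap = π/4 × (8.52 in)² = 57.01 in^2
Rod-side annular area A_ann = π/4 × (8.52² − 3.53²) = 47.23 in^2
Net thrust = P_cap·A_cap − P_rod·A_ann = 2.360e5 lbf − 33150 lbf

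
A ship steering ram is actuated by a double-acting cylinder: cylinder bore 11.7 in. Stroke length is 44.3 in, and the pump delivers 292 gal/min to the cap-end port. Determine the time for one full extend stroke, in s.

Cap-side area A_cap = π/4 × (11.7 in)² = 107.5 in^2
Swept volume V = A × L; t = V / Q = A·L / Q

t ≈ 4.24 s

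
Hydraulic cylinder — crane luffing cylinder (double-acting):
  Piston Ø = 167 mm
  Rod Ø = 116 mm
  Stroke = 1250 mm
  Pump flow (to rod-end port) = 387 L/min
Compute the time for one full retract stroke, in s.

t ≈ 2.20 s

Rod-side annular area A_ann = π/4 × (167² − 116²) = 11340 mm^2
Swept volume V = A × L; t = V / Q = A·L / Q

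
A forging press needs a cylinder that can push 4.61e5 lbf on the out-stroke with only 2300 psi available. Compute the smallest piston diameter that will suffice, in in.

D ≈ 16.0 in

Extension force acts on the full piston face: F = P × (π/4)D².
D = √(4F / (πP)) = √(4 × 4.61e5 lbf / (π × 2300 psi))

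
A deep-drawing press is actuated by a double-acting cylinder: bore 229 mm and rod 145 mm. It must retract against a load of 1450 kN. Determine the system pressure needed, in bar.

Rod-side annular area A_ann = π/4 × (229² − 145²) = 24670 mm^2
Retraction: pressure acts on the annular area.
P = F / A = 1450 kN / A

P ≈ 588 bar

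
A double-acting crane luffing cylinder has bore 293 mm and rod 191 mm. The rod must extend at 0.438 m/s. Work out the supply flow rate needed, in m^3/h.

Q ≈ 106 m^3/h

Cap-side area A_cap = π/4 × (293 mm)² = 67430 mm^2
Q = A × v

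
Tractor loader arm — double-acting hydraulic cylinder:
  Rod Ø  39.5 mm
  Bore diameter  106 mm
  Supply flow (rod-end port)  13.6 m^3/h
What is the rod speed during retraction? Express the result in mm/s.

v ≈ 497 mm/s

Rod-side annular area A_ann = π/4 × (106² − 39.5²) = 7599 mm^2
Flow into the rod-end port fills the annular volume.
v = Q / A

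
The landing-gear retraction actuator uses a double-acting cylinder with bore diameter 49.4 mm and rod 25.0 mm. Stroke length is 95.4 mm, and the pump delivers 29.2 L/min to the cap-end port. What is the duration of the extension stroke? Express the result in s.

Cap-side area A_cap = π/4 × (49.4 mm)² = 1917 mm^2
Swept volume V = A × L; t = V / Q = A·L / Q

t ≈ 0.376 s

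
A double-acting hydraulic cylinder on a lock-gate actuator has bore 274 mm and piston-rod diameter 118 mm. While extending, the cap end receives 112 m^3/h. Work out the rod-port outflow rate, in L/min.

Cap-side area A_cap = π/4 × (274 mm)² = 58960 mm^2
Rod-side annular area A_ann = π/4 × (274² − 118²) = 48030 mm^2
Piston speed v = Q_in/A_cap; rod-end outflow Q_out = v × A_ann = Q_in × A_ann/A_cap.

Q_out ≈ 1520 L/min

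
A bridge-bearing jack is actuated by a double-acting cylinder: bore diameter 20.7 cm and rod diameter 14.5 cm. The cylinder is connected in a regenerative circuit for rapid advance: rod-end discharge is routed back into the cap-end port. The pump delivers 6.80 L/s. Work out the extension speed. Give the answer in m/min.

In regeneration the rod-end outflow joins the pump flow into the cap end, so the net volume the pump must supply per unit advance equals the rod cross-section area.
Rod cross-section A_rod = π/4 × (14.5 cm)² = 165.1 cm^2
v = Q_pump / A_rod

v ≈ 24.7 m/min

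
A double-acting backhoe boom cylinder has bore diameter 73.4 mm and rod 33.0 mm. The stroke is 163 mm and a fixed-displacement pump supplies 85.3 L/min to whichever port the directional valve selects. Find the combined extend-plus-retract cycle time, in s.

Cap-side area A_cap = π/4 × (73.4 mm)² = 4231 mm^2
Rod-side annular area A_ann = π/4 × (73.4² − 33.0²) = 3376 mm^2
t_ext = A_cap·L/Q = 0.4851 s
t_ret = A_ann·L/Q = 0.3871 s
t_cycle = t_ext + t_ret

t ≈ 0.872 s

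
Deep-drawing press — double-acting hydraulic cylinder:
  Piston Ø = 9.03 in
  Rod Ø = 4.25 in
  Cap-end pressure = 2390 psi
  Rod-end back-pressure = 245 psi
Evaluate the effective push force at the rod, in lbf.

Cap-side area A_cap = π/4 × (9.03 in)² = 64.04 in^2
Rod-side annular area A_ann = π/4 × (9.03² − 4.25²) = 49.86 in^2
Net thrust = P_cap·A_cap − P_rod·A_ann = 1.531e5 lbf − 12210 lbf

F ≈ 1.41e5 lbf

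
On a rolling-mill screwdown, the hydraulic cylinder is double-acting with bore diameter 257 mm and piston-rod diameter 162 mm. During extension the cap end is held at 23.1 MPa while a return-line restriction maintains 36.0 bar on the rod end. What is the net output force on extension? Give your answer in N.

F ≈ 1.09e6 N

Cap-side area A_cap = π/4 × (257 mm)² = 51870 mm^2
Rod-side annular area A_ann = π/4 × (257² − 162²) = 31260 mm^2
Net thrust = P_cap·A_cap − P_rod·A_ann = 1.198e6 N − 1.125e5 N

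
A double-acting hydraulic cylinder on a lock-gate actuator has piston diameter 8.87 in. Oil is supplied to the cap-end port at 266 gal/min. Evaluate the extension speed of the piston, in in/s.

v ≈ 16.6 in/s

Cap-side area A_cap = π/4 × (8.87 in)² = 61.79 in^2
v = Q / A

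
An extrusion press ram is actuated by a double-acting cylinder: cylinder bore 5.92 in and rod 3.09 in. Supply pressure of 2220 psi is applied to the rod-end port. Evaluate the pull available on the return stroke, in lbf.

F ≈ 44500 lbf

Rod-side annular area A_ann = π/4 × (5.92² − 3.09²) = 20.03 in^2
On retraction the pressure acts on the annular area (bore minus rod).
F = P × A_ann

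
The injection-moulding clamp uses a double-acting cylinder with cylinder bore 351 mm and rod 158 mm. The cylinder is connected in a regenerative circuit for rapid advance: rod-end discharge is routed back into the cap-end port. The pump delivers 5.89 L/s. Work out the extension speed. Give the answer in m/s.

v ≈ 0.300 m/s

In regeneration the rod-end outflow joins the pump flow into the cap end, so the net volume the pump must supply per unit advance equals the rod cross-section area.
Rod cross-section A_rod = π/4 × (158 mm)² = 19610 mm^2
v = Q_pump / A_rod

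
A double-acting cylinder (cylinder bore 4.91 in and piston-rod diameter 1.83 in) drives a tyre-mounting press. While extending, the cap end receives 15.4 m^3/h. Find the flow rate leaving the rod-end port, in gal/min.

Cap-side area A_cap = π/4 × (4.91 in)² = 18.93 in^2
Rod-side annular area A_ann = π/4 × (4.91² − 1.83²) = 16.30 in^2
Piston speed v = Q_in/A_cap; rod-end outflow Q_out = v × A_ann = Q_in × A_ann/A_cap.

Q_out ≈ 58.4 gal/min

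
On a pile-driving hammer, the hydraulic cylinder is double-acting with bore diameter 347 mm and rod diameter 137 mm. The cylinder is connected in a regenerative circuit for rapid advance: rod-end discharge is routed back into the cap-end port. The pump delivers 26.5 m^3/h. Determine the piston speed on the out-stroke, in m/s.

v ≈ 0.499 m/s

In regeneration the rod-end outflow joins the pump flow into the cap end, so the net volume the pump must supply per unit advance equals the rod cross-section area.
Rod cross-section A_rod = π/4 × (137 mm)² = 14740 mm^2
v = Q_pump / A_rod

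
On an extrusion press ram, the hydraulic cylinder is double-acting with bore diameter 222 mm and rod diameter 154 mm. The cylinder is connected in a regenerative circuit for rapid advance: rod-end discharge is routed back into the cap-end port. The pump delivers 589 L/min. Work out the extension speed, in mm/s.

v ≈ 527 mm/s

In regeneration the rod-end outflow joins the pump flow into the cap end, so the net volume the pump must supply per unit advance equals the rod cross-section area.
Rod cross-section A_rod = π/4 × (154 mm)² = 18630 mm^2
v = Q_pump / A_rod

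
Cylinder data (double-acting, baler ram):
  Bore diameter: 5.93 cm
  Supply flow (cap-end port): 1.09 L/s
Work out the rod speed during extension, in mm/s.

v ≈ 395 mm/s

Cap-side area A_cap = π/4 × (5.93 cm)² = 27.62 cm^2
v = Q / A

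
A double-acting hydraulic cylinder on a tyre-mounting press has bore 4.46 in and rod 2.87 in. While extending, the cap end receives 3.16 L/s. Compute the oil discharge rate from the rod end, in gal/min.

Cap-side area A_cap = π/4 × (4.46 in)² = 15.62 in^2
Rod-side annular area A_ann = π/4 × (4.46² − 2.87²) = 9.154 in^2
Piston speed v = Q_in/A_cap; rod-end outflow Q_out = v × A_ann = Q_in × A_ann/A_cap.

Q_out ≈ 29.3 gal/min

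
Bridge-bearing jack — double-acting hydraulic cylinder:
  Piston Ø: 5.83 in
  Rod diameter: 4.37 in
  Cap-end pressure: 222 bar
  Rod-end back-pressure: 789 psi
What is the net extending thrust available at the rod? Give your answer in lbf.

Cap-side area A_cap = π/4 × (5.83 in)² = 26.69 in^2
Rod-side annular area A_ann = π/4 × (5.83² − 4.37²) = 11.70 in^2
Net thrust = P_cap·A_cap − P_rod·A_ann = 85950 lbf − 9228 lbf

F ≈ 76700 lbf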